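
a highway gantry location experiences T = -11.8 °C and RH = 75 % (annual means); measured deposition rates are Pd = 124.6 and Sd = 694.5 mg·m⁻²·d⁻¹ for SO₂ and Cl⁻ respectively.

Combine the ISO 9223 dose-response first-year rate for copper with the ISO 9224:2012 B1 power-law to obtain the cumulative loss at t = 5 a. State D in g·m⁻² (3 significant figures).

D(5) = 15.7 g·m⁻²

copper: f(T) = +0.126·(T−10) [T≤10 °C] = -2.7468
  SO₂ term: 0.0053·124.6^0.26·exp(0.059·75-2.7468) = 0.09953
  Sd branch = 0.01025·Sd^0.27·e^(0.036·RH+0.049·T) = 0.5006 μm/a
  r_corr = 0.09953 + 0.5006 = 0.6001 μm/a
Long-term exponent b (ISO 9224 Table 2, B1) = 0.667
  D(5) = 0.6001 × 5^0.667 = 0.6001 × 2.926 = 1.756 μm
  Mass loss = 1.756 μm × 8.96 g/cm³ = 15.73 g·m⁻²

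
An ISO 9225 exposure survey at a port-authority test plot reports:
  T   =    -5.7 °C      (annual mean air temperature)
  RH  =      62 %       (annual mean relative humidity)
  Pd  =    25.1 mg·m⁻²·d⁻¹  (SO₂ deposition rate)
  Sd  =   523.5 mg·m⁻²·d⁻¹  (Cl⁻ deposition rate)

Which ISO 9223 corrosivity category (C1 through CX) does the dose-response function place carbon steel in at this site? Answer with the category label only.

C3

carbon steel: f(T) = +0.150·(T−10) [T≤10 °C] = -2.3550
  sulphur-dioxide contribution → 3.101 μm/a
  chloride contribution → 30.47 μm/a
  ⇒ r_corr(carbon steel) = 33.57 μm/a
Category bounds: 25…50 μm/a bracket r_corr ⇒ C3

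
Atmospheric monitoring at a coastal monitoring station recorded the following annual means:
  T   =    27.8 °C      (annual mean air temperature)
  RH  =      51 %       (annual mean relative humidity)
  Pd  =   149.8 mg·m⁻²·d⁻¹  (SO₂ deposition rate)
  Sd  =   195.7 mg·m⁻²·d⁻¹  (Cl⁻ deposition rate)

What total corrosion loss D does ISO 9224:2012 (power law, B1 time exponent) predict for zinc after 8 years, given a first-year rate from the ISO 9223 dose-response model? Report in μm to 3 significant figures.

D(8) = 32.6 μm

zinc: T>10 °C ⇒ hinge -0.071·(27.8−10) = -1.2638
  SO₂ term: 0.0129·149.8^0.44·exp(0.046·51-1.2638) = 0.345
  Sd branch = 0.0175·Sd^0.57·e^(0.008·RH+0.085·T) = 5.658 μm/a
  r_corr = 0.345 + 5.658 = 6.003 μm/a
Long-term exponent b (ISO 9224 Table 2, B1) = 0.813
  D(8) = 6.003 × 8^0.813 = 6.003 × 5.423 = 32.55 μm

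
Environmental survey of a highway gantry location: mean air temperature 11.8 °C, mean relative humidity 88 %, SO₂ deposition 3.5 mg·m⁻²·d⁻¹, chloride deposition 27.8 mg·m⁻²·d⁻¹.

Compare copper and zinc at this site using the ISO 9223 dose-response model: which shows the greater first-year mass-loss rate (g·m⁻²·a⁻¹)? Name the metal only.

copper

copper: T>10 °C ⇒ hinge -0.080·(11.8−10) = -0.1440
  Pd branch = 0.0053·Pd^0.26·e^(0.059·RH+f) = 1.143 μm/a
  Sd branch = 0.01025·Sd^0.27·e^(0.036·RH+0.049·T) = 1.066 μm/a
  sum: 1.143 + 1.066 → r_corr = 2.209 μm/a
  mass loss = 2.209 μm/a × 8.96 g/cm³ = 19.79 g·m⁻²·a⁻¹
zinc: T>10 °C ⇒ hinge -0.071·(11.8−10) = -0.1278
  SO₂ term: 0.0129·3.5^0.44·exp(0.046·88-0.1278) = 1.128
  Sd branch = 0.0175·Sd^0.57·e^(0.008·RH+0.085·T) = 0.6419 μm/a
  sum: 1.128 + 0.6419 → r_corr = 1.77 μm/a
  mass loss = 1.77 μm/a × 7.14 g/cm³ = 12.64 g·m⁻²·a⁻¹
Ordering by g·m⁻²·a⁻¹: copper (19.8) > zinc (12.6)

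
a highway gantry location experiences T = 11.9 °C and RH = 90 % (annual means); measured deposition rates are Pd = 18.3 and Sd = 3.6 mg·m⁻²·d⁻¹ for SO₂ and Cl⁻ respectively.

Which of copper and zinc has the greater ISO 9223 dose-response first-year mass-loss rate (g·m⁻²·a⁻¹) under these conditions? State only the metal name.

copper: temperature factor f = -0.080·(1.9) = -0.1520
  Pd branch = 0.0053·Pd^0.26·e^(0.059·RH+f) = 1.962 μm/a
  Cl⁻ term: 0.01025·3.6^0.27·exp(0.036·90+0.049·11.9) = 0.6626
  r_corr = 1.962 + 0.6626 = 2.624 μm/a
  mass loss = 2.624 μm/a × 8.96 g/cm³ = 23.51 g·m⁻²·a⁻¹
zinc: T>10 °C ⇒ hinge -0.071·(11.9−10) = -0.1349
  Pd branch = 0.0129·Pd^0.44·e^(0.046·RH+f) = 2.544 μm/a
  Cl⁻ term: 0.0175·3.6^0.57·exp(0.008·90+0.085·11.9) = 0.2052
  r_corr = 2.544 + 0.2052 = 2.749 μm/a
  mass loss = 2.749 μm/a × 7.14 g/cm³ = 19.63 g·m⁻²·a⁻¹
Ordering by g·m⁻²·a⁻¹: copper (23.5) > zinc (19.6)

copper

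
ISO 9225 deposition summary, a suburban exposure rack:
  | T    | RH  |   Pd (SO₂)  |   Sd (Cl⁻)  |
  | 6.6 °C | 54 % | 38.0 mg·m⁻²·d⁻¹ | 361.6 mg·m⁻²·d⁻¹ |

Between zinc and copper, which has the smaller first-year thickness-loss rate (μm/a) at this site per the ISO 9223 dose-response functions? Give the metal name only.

copper

zinc: T≤10 °C ⇒ hinge +0.038·(6.6−10) = -0.1292
  SO₂ term: 0.0129·38.0^0.44·exp(0.046·54-0.1292) = 0.6736
  Sd branch = 0.0175·Sd^0.57·e^(0.008·RH+0.085·T) = 1.357 μm/a
  sum: 0.6736 + 1.357 → r_corr = 2.03 μm/a
copper: f(T) = +0.126·(T−10) [T≤10 °C] = -0.4284
  Pd branch = 0.0053·Pd^0.26·e^(0.059·RH+f) = 0.2151 μm/a
  Sd branch = 0.01025·Sd^0.27·e^(0.036·RH+0.049·T) = 0.4855 μm/a
  r_corr = 0.2151 + 0.4855 = 0.7006 μm/a
Ordering by μm/a: zinc (2.03) > copper (0.701)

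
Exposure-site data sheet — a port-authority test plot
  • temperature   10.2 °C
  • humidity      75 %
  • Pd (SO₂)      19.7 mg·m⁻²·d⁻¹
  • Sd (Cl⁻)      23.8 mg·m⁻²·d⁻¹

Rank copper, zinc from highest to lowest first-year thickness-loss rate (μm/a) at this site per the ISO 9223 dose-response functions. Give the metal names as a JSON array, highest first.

["zinc", "copper"]

copper: T>10 °C ⇒ hinge -0.080·(10.2−10) = -0.0160
  sulphur-dioxide contribution → 0.9455 μm/a
  chloride contribution → 0.5916 μm/a
  ⇒ r_corr(copper) = 1.537 μm/a
zinc: f(T) = -0.071·(T−10) [T>10 °C] = -0.0142
  sulphur-dioxide contribution → 1.487 μm/a
  chloride contribution → 0.4622 μm/a
  ⇒ r_corr(zinc) = 1.949 μm/a
Ordering by μm/a: zinc (1.95) > copper (1.54)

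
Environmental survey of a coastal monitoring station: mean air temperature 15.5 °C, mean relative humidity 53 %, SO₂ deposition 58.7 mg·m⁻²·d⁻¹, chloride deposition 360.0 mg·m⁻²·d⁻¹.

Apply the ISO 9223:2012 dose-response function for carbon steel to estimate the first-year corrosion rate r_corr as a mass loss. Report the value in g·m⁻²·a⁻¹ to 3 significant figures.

carbon steel: temperature factor f = -0.054·(5.5) = -0.2970
  sulphur-dioxide contribution → 31.55 μm/a
  chloride contribution → 41.91 μm/a
  total first-year rate 73.47 μm/a
Convert to mass loss: 73.47 μm/a × 7.85 g/cm³ = 576.7 g·m⁻²·a⁻¹

r_corr = 577 g·m⁻²·a⁻¹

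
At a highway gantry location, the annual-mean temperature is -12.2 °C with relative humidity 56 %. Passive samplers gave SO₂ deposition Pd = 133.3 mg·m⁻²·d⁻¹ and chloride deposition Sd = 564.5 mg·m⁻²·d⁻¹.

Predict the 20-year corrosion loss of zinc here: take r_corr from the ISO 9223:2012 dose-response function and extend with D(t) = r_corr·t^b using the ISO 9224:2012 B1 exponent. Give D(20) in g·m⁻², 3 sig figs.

D(20) = 80.5 g·m⁻²

zinc: f(T) = +0.038·(T−10) [T≤10 °C] = -0.8436
  sulphur-dioxide contribution → 0.6279 μm/a
  chloride contribution → 0.3595 μm/a
  ⇒ r_corr(zinc) = 0.9874 μm/a
ISO 9224: D(t) = r_corr · t^b with b = 0.813 (zinc, B1)
  D(20) = 0.9874 × 20^0.813 = 0.9874 × 11.42 = 11.28 μm
  Mass loss = 11.28 μm × 7.14 g/cm³ = 80.52 g·m⁻²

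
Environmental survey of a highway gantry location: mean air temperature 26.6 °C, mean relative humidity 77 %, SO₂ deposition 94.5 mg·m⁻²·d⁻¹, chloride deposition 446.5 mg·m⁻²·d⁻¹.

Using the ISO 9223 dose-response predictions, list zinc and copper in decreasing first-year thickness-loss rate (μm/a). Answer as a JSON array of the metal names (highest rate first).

["zinc", "copper"]

zinc: T>10 °C ⇒ hinge -0.071·(26.6−10) = -1.1786
  Pd branch = 0.0129·Pd^0.44·e^(0.046·RH+f) = 1.014 μm/a
  Sd branch = 0.0175·Sd^0.57·e^(0.008·RH+0.085·T) = 10.07 μm/a
  r_corr = 1.014 + 10.07 = 11.08 μm/a
copper: T>10 °C ⇒ hinge -0.080·(26.6−10) = -1.3280
  SO₂ term: 0.0053·94.5^0.26·exp(0.059·77-1.3280) = 0.4307
  Sd branch = 0.01025·Sd^0.27·e^(0.036·RH+0.049·T) = 3.134 μm/a
  r_corr = 0.4307 + 3.134 = 3.565 μm/a
Ordering by μm/a: zinc (11.1) > copper (3.56)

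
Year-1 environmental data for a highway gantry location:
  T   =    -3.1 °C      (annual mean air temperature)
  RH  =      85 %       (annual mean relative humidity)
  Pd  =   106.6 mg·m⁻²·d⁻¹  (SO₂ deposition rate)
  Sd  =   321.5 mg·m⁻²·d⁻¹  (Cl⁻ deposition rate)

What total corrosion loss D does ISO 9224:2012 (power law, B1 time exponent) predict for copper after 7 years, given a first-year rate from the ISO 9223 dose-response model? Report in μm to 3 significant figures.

copper: T≤10 °C ⇒ hinge +0.126·(-3.1−10) = -1.6506
  sulphur-dioxide contribution → 0.516 μm/a
  chloride contribution → 0.8926 μm/a
  total first-year rate 1.409 μm/a
Long-term exponent b (ISO 9224 Table 2, B1) = 0.667
  D(7) = 1.409 × 7^0.667 = 1.409 × 3.662 = 5.158 μm

D(7) = 5.16 μm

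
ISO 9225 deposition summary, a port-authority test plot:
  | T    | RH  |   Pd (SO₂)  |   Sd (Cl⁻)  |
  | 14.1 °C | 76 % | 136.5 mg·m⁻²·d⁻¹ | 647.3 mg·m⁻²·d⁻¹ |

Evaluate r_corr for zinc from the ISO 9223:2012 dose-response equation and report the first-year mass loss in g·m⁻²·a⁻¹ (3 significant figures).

zinc: f(T) = -0.071·(T−10) [T>10 °C] = -0.2911
  SO₂ term: 0.0129·136.5^0.44·exp(0.046·76-0.2911) = 2.766
  Sd branch = 0.0175·Sd^0.57·e^(0.008·RH+0.085·T) = 4.265 μm/a
  sum: 2.766 + 4.265 → r_corr = 7.031 μm/a
Convert to mass loss: 7.031 μm/a × 7.14 g/cm³ = 50.2 g·m⁻²·a⁻¹

r_corr = 50.2 g·m⁻²·a⁻¹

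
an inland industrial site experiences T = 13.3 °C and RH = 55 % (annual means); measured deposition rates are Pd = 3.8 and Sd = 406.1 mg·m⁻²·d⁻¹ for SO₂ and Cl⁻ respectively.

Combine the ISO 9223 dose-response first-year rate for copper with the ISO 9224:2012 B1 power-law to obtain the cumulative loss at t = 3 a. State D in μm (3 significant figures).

D(3) = 1.81 μm

copper: T>10 °C ⇒ hinge -0.080·(13.3−10) = -0.2640
  SO₂ term: 0.0053·3.8^0.26·exp(0.059·55-0.2640) = 0.1478
  Cl⁻ term: 0.01025·406.1^0.27·exp(0.036·55+0.049·13.3) = 0.7211
  r_corr = 0.1478 + 0.7211 = 0.8689 μm/a
Power-law: D(3) = r_corr · 3^0.667
  D(3) = 0.8689 × 3^0.667 = 0.8689 × 2.081 = 1.808 μm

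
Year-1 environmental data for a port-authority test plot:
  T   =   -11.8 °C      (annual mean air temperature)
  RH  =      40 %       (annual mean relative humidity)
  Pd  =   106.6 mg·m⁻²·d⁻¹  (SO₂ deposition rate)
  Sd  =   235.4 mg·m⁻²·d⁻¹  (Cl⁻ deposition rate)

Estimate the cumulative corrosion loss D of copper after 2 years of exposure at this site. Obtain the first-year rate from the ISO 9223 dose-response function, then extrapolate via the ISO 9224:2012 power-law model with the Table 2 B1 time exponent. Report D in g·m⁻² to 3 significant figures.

D(2) = 1.68 g·m⁻²

copper: temperature factor f = +0.126·(-21.8) = -2.7468
  Pd branch = 0.0053·Pd^0.26·e^(0.059·RH+f) = 0.01212 μm/a
  Cl⁻ term: 0.01025·235.4^0.27·exp(0.036·40+0.049·-11.8) = 0.106
  r_corr = 0.01212 + 0.106 = 0.1181 μm/a
Power-law: D(2) = r_corr · 2^0.667
  D(2) = 0.1181 × 2^0.667 = 0.1181 × 1.588 = 0.1876 μm
  Mass loss = 0.1876 μm × 8.96 g/cm³ = 1.681 g·m⁻²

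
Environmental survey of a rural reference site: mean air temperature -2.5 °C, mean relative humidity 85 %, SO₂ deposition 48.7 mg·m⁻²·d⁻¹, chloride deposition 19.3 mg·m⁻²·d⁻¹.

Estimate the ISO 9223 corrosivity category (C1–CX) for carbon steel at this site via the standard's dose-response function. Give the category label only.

C2

carbon steel: temperature factor f = +0.150·(-12.5) = -1.8750
  Pd branch = 1.77·Pd^0.52·e^(0.02·RH+f) = 11.21 μm/a
  Cl⁻ term: 0.102·19.3^0.62·exp(0.033·85+0.04·-2.5) = 9.559
  r_corr = 11.21 + 9.559 = 20.77 μm/a
20.8 μm/a falls in (1.3, 25] for carbon steel → category C2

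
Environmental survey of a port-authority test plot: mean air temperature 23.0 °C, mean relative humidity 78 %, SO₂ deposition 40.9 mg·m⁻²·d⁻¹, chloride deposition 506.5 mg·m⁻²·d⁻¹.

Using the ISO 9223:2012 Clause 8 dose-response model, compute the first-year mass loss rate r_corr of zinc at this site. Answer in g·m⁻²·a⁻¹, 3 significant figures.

zinc: f(T) = -0.071·(T−10) [T>10 °C] = -0.9230
  sulphur-dioxide contribution → 0.9487 μm/a
  chloride contribution → 8.03 μm/a
  ⇒ r_corr(zinc) = 8.978 μm/a
Convert to mass loss: 8.978 μm/a × 7.14 g/cm³ = 64.11 g·m⁻²·a⁻¹

r_corr = 64.1 g·m⁻²·a⁻¹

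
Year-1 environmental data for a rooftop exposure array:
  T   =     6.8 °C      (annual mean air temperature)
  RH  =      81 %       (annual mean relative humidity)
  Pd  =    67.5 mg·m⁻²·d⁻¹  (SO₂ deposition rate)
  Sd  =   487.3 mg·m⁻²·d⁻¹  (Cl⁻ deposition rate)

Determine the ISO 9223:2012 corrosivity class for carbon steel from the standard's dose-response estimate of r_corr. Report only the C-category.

carbon steel: f(T) = +0.150·(T−10) [T≤10 °C] = -0.4800
  SO₂ term: 1.77·67.5^0.52·exp(0.02·81-0.4800) = 49.47
  Sd branch = 0.102·Sd^0.62·e^(0.033·RH+0.04·T) = 89.96 μm/a
  r_corr = 49.47 + 89.96 = 139.4 μm/a
ISO 9223 Table 2 (carbon steel): 80 < 139 ≤ 200 μm/a ⇒ C5

C5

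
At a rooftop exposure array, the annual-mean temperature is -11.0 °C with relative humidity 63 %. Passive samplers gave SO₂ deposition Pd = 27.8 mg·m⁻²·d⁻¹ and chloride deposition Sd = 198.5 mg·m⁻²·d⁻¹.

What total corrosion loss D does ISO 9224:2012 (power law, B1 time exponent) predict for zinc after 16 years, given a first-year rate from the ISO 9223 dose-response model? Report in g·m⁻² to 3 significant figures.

zinc: temperature factor f = +0.038·(-21.0) = -0.7980
  SO₂ term: 0.0129·27.8^0.44·exp(0.046·63-0.7980) = 0.455
  Sd branch = 0.0175·Sd^0.57·e^(0.008·RH+0.085·T) = 0.232 μm/a
  r_corr = 0.455 + 0.232 = 0.687 μm/a
Long-term exponent b (ISO 9224 Table 2, B1) = 0.813
  D(16) = 0.687 × 16^0.813 = 0.687 × 9.527 = 6.545 μm
  Mass loss = 6.545 μm × 7.14 g/cm³ = 46.73 g·m⁻²

D(16) = 46.7 g·m⁻²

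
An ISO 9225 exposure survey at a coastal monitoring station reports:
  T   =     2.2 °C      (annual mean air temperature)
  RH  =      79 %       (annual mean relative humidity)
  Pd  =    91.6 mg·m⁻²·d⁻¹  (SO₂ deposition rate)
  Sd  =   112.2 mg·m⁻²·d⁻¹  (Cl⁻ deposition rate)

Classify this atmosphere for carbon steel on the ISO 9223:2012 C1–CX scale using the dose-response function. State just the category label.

C4

carbon steel: temperature factor f = +0.150·(-7.8) = -1.1700
  sulphur-dioxide contribution → 27.94 μm/a
  chloride contribution → 28.19 μm/a
  total first-year rate 56.12 μm/a
Category bounds: 50…80 μm/a bracket r_corr ⇒ C4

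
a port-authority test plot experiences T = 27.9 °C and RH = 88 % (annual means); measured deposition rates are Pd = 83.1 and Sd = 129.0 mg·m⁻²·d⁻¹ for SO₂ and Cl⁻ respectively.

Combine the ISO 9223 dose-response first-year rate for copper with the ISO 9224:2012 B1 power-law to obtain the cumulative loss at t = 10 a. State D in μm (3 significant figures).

copper: T>10 °C ⇒ hinge -0.080·(27.9−10) = -1.4320
  Pd branch = 0.0053·Pd^0.26·e^(0.059·RH+f) = 0.7183 μm/a
  Sd branch = 0.01025·Sd^0.27·e^(0.036·RH+0.049·T) = 3.549 μm/a
  sum: 0.7183 + 3.549 → r_corr = 4.268 μm/a
ISO 9224: D(t) = r_corr · t^b with b = 0.667 (copper, B1)
  D(10) = 4.268 × 10^0.667 = 4.268 × 4.645 = 19.82 μm

D(10) = 19.8 μm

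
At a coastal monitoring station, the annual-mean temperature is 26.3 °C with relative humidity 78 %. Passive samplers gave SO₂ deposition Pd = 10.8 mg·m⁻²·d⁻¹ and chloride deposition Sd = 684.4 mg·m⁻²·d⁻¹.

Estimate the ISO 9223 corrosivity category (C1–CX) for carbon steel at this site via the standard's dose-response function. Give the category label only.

carbon steel: f(T) = -0.054·(T−10) [T>10 °C] = -0.8802
  Pd branch = 1.77·Pd^0.52·e^(0.02·RH+f) = 12.04 μm/a
  Sd branch = 0.102·Sd^0.62·e^(0.033·RH+0.04·T) = 219.4 μm/a
  r_corr = 12.04 + 219.4 = 231.4 μm/a
231 μm/a falls in (200, 700] for carbon steel → category CX

CX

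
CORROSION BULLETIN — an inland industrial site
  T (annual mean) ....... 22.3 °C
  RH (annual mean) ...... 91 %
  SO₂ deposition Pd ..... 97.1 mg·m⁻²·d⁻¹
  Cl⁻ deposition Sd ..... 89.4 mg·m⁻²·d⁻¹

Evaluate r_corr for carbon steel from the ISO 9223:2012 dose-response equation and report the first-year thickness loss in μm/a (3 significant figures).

r_corr = 142 μm/a

carbon steel: temperature factor f = -0.054·(12.3) = -0.6642
  Pd branch = 1.77·Pd^0.52·e^(0.02·RH+f) = 60.71 μm/a
  Sd branch = 0.102·Sd^0.62·e^(0.033·RH+0.04·T) = 81.28 μm/a
  r_corr = 60.71 + 81.28 = 142 μm/a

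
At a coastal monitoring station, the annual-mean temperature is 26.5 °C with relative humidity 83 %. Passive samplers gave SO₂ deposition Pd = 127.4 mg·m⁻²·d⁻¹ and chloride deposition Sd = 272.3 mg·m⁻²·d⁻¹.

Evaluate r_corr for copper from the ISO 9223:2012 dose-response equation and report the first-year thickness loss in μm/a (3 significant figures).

r_corr = 4.06 μm/a

copper: T>10 °C ⇒ hinge -0.080·(26.5−10) = -1.3200
  SO₂ term: 0.0053·127.4^0.26·exp(0.059·83-1.3200) = 0.6685
  Sd branch = 0.01025·Sd^0.27·e^(0.036·RH+0.049·T) = 3.387 μm/a
  sum: 0.6685 + 3.387 → r_corr = 4.055 μm/a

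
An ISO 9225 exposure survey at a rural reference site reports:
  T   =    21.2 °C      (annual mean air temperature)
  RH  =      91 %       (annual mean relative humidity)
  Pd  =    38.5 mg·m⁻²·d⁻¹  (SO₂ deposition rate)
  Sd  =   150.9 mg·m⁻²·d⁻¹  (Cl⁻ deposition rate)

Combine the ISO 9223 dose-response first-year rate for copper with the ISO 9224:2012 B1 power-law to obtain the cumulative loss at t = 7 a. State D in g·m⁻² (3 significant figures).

D(7) = 137 g·m⁻²

copper: temperature factor f = -0.080·(11.2) = -0.8960
  Pd branch = 0.0053·Pd^0.26·e^(0.059·RH+f) = 1.2 μm/a
  Sd branch = 0.01025·Sd^0.27·e^(0.036·RH+0.049·T) = 2.971 μm/a
  sum: 1.2 + 2.971 → r_corr = 4.17 μm/a
ISO 9224: D(t) = r_corr · t^b with b = 0.667 (copper, B1)
  D(7) = 4.17 × 7^0.667 = 4.17 × 3.662 = 15.27 μm
  Mass loss = 15.27 μm × 8.96 g/cm³ = 136.8 g·m⁻²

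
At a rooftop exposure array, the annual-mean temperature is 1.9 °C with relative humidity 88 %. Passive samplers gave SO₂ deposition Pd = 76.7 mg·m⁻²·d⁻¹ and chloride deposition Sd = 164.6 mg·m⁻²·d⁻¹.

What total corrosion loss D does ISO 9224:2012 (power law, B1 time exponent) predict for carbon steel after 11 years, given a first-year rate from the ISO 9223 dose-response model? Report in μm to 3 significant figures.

D(11) = 269 μm

carbon steel: temperature factor f = +0.150·(-8.1) = -1.2150
  Pd branch = 1.77·Pd^0.52·e^(0.02·RH+f) = 29.16 μm/a
  Cl⁻ term: 0.102·164.6^0.62·exp(0.033·88+0.04·1.9) = 47.53
  r_corr = 29.16 + 47.53 = 76.69 μm/a
ISO 9224: D(t) = r_corr · t^b with b = 0.523 (carbon steel, B1)
  D(11) = 76.69 × 11^0.523 = 76.69 × 3.505 = 268.8 μm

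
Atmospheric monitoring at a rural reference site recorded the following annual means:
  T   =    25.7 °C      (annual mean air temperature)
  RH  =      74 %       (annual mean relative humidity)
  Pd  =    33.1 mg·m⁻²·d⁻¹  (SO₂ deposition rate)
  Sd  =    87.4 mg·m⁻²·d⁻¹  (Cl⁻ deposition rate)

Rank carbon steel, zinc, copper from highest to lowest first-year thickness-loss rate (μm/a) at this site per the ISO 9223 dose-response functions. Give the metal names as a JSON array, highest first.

["carbon steel", "zinc", "copper"]

carbon steel: temperature factor f = -0.054·(15.7) = -0.8478
  SO₂ term: 1.77·33.1^0.52·exp(0.02·74-0.8478) = 20.55
  Sd branch = 0.102·Sd^0.62·e^(0.033·RH+0.04·T) = 52.4 μm/a
  sum: 20.55 + 52.4 → r_corr = 72.95 μm/a
zinc: T>10 °C ⇒ hinge -0.071·(25.7−10) = -1.1147
  SO₂ term: 0.0129·33.1^0.44·exp(0.046·74-1.1147) = 0.5937
  Sd branch = 0.0175·Sd^0.57·e^(0.008·RH+0.085·T) = 3.594 μm/a
  r_corr = 0.5937 + 3.594 = 4.187 μm/a
copper: temperature factor f = -0.080·(15.7) = -1.2560
  Pd branch = 0.0053·Pd^0.26·e^(0.059·RH+f) = 0.2952 μm/a
  Cl⁻ term: 0.01025·87.4^0.27·exp(0.036·74+0.049·25.7) = 1.733
  r_corr = 0.2952 + 1.733 = 2.028 μm/a
Ordering by μm/a: carbon steel (73) > zinc (4.19) > copper (2.03)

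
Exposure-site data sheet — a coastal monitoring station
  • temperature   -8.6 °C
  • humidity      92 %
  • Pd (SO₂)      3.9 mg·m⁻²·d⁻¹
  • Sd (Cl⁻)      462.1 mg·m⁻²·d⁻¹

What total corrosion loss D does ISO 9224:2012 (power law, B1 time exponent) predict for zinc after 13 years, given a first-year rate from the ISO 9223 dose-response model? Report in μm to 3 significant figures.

D(13) = 11.1 μm

zinc: temperature factor f = +0.038·(-18.6) = -0.7068
  sulphur-dioxide contribution → 0.7973 μm/a
  chloride contribution → 0.5809 μm/a
  total first-year rate 1.378 μm/a
Power-law: D(13) = r_corr · 13^0.813
  D(13) = 1.378 × 13^0.813 = 1.378 × 8.047 = 11.09 μm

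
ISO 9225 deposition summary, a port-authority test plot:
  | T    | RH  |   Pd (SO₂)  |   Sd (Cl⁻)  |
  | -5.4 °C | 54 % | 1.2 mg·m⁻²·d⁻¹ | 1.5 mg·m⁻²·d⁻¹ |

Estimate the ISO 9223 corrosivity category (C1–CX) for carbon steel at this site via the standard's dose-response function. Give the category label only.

C1

carbon steel: temperature factor f = +0.150·(-15.4) = -2.3100
  SO₂ term: 1.77·1.2^0.52·exp(0.02·54-2.3100) = 0.5688
  Sd branch = 0.102·Sd^0.62·e^(0.033·RH+0.04·T) = 0.6279 μm/a
  r_corr = 0.5688 + 0.6279 = 1.197 μm/a
1.2 μm/a falls in (0, 1.3] for carbon steel → category C1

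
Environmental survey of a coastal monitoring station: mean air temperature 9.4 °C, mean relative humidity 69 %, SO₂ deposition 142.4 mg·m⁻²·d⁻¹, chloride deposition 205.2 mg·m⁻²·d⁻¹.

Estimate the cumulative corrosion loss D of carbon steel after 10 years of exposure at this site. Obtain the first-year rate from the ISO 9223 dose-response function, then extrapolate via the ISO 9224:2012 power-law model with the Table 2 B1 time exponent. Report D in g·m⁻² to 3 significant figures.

D(10) = 3.25e+03 g·m⁻²

carbon steel: temperature factor f = +0.150·(-0.6) = -0.0900
  sulphur-dioxide contribution → 84.73 μm/a
  chloride contribution → 39.29 μm/a
  total first-year rate 124 μm/a
Long-term exponent b (ISO 9224 Table 2, B1) = 0.523
  D(10) = 124 × 10^0.523 = 124 × 3.334 = 413.5 μm
  Mass loss = 413.5 μm × 7.85 g/cm³ = 3246 g·m⁻²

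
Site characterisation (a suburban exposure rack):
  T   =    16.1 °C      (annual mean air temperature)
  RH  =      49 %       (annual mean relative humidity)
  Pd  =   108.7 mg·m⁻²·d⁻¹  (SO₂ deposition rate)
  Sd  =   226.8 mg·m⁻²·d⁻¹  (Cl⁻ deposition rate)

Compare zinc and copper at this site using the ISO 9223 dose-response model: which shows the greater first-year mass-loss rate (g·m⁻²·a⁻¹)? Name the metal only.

zinc

zinc: temperature factor f = -0.071·(6.1) = -0.4331
  sulphur-dioxide contribution → 0.6271 μm/a
  chloride contribution → 2.24 μm/a
  total first-year rate 2.868 μm/a
  mass loss = 2.868 μm/a × 7.14 g/cm³ = 20.47 g·m⁻²·a⁻¹
copper: f(T) = -0.080·(T−10) [T>10 °C] = -0.4880
  sulphur-dioxide contribution → 0.1983 μm/a
  chloride contribution → 0.5695 μm/a
  ⇒ r_corr(copper) = 0.7677 μm/a
  mass loss = 0.7677 μm/a × 8.96 g/cm³ = 6.879 g·m⁻²·a⁻¹
Ordering by g·m⁻²·a⁻¹: zinc (20.5) > copper (6.88)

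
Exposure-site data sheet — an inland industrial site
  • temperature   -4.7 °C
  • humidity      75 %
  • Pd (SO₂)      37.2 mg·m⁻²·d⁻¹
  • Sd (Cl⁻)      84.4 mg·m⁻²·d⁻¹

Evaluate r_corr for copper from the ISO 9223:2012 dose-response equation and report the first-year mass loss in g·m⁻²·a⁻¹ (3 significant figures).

copper: temperature factor f = +0.126·(-14.7) = -1.8522
  Pd branch = 0.0053·Pd^0.26·e^(0.059·RH+f) = 0.1778 μm/a
  Cl⁻ term: 0.01025·84.4^0.27·exp(0.036·75+0.049·-4.7) = 0.4012
  sum: 0.1778 + 0.4012 → r_corr = 0.5791 μm/a
Convert to mass loss: 0.5791 μm/a × 8.96 g/cm³ = 5.188 g·m⁻²·a⁻¹

r_corr = 5.19 g·m⁻²·a⁻¹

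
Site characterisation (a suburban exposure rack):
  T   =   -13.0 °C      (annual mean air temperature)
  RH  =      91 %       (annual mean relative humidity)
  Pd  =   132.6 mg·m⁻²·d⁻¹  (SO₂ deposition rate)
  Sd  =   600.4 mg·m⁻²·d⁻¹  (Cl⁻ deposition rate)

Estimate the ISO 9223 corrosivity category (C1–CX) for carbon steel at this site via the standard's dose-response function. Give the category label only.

C4

carbon steel: T≤10 °C ⇒ hinge +0.150·(-13.0−10) = -3.4500
  sulphur-dioxide contribution → 4.403 μm/a
  chloride contribution → 64.5 μm/a
  ⇒ r_corr(carbon steel) = 68.91 μm/a
ISO 9223 Table 2 (carbon steel): 50 < 68.9 ≤ 80 μm/a ⇒ C4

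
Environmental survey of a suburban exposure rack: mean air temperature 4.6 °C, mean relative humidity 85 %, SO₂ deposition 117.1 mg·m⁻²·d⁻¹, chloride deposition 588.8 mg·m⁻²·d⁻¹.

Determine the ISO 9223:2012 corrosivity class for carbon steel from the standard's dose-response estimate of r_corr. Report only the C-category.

carbon steel: temperature factor f = +0.150·(-5.4) = -0.8100
  Pd branch = 1.77·Pd^0.52·e^(0.02·RH+f) = 51.3 μm/a
  Sd branch = 0.102·Sd^0.62·e^(0.033·RH+0.04·T) = 105.7 μm/a
  sum: 51.3 + 105.7 → r_corr = 157 μm/a
ISO 9223 Table 2 (carbon steel): 80 < 157 ≤ 200 μm/a ⇒ C5

C5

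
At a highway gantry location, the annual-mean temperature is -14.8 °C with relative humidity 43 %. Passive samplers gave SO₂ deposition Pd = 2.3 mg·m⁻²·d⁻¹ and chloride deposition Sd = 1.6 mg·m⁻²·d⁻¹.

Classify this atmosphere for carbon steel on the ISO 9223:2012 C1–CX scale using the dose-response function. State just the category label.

carbon steel: f(T) = +0.150·(T−10) [T≤10 °C] = -3.7200
  Pd branch = 1.77·Pd^0.52·e^(0.02·RH+f) = 0.1563 μm/a
  Cl⁻ term: 0.102·1.6^0.62·exp(0.033·43+0.04·-14.8) = 0.3121
  r_corr = 0.1563 + 0.3121 = 0.4684 μm/a
0.468 μm/a falls in (0, 1.3] for carbon steel → category C1

C1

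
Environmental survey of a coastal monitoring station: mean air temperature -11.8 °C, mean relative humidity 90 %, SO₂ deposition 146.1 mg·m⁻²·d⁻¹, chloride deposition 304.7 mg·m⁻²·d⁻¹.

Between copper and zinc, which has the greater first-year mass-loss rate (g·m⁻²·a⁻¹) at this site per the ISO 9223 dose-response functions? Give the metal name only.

zinc

copper: f(T) = +0.126·(T−10) [T≤10 °C] = -2.7468
  sulphur-dioxide contribution → 0.2513 μm/a
  chloride contribution → 0.6877 μm/a
  total first-year rate 0.939 μm/a
  mass loss = 0.939 μm/a × 8.96 g/cm³ = 8.413 g·m⁻²·a⁻¹
zinc: f(T) = +0.038·(T−10) [T≤10 °C] = -0.8284
  sulphur-dioxide contribution → 3.171 μm/a
  chloride contribution → 0.3435 μm/a
  ⇒ r_corr(zinc) = 3.515 μm/a
  mass loss = 3.515 μm/a × 7.14 g/cm³ = 25.1 g·m⁻²·a⁻¹
Ordering by g·m⁻²·a⁻¹: zinc (25.1) > copper (8.41)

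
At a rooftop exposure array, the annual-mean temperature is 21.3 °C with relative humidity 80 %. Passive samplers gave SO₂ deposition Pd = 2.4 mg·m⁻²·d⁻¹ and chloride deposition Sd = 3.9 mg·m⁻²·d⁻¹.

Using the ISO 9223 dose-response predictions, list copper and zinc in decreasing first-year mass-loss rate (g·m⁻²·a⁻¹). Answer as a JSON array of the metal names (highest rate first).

copper: temperature factor f = -0.080·(11.3) = -0.9040
  SO₂ term: 0.0053·2.4^0.26·exp(0.059·80-0.9040) = 0.3023
  Sd branch = 0.01025·Sd^0.27·e^(0.036·RH+0.049·T) = 0.7488 μm/a
  r_corr = 0.3023 + 0.7488 = 1.051 μm/a
  mass loss = 1.051 μm/a × 8.96 g/cm³ = 9.417 g·m⁻²·a⁻¹
zinc: T>10 °C ⇒ hinge -0.071·(21.3−10) = -0.8023
  Pd branch = 0.0129·Pd^0.44·e^(0.046·RH+f) = 0.337 μm/a
  Cl⁻ term: 0.0175·3.9^0.57·exp(0.008·80+0.085·21.3) = 0.4407
  sum: 0.337 + 0.4407 → r_corr = 0.7778 μm/a
  mass loss = 0.7778 μm/a × 7.14 g/cm³ = 5.553 g·m⁻²·a⁻¹
Ordering by g·m⁻²·a⁻¹: copper (9.42) > zinc (5.55)

["copper", "zinc"]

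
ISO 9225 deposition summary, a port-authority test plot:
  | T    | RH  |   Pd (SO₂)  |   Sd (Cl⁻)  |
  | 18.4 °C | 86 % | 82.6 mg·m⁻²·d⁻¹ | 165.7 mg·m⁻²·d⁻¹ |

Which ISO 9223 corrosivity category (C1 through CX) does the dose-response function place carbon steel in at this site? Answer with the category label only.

C5

carbon steel: temperature factor f = -0.054·(8.4) = -0.4536
  Pd branch = 1.77·Pd^0.52·e^(0.02·RH+f) = 62.34 μm/a
  Sd branch = 0.102·Sd^0.62·e^(0.033·RH+0.04·T) = 86.45 μm/a
  r_corr = 62.34 + 86.45 = 148.8 μm/a
Category bounds: 80…200 μm/a bracket r_corr ⇒ C5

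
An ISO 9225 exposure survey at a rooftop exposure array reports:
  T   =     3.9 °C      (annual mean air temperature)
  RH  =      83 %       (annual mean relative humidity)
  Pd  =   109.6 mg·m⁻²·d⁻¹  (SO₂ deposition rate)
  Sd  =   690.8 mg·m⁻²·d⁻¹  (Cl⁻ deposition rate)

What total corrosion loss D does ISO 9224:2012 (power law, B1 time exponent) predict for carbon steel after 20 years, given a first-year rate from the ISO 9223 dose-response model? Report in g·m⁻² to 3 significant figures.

carbon steel: temperature factor f = +0.150·(-6.1) = -0.9150
  Pd branch = 1.77·Pd^0.52·e^(0.02·RH+f) = 42.88 μm/a
  Sd branch = 0.102·Sd^0.62·e^(0.033·RH+0.04·T) = 106.2 μm/a
  r_corr = 42.88 + 106.2 = 149.1 μm/a
Power-law: D(20) = r_corr · 20^0.523
  D(20) = 149.1 × 20^0.523 = 149.1 × 4.791 = 714.4 μm
  Mass loss = 714.4 μm × 7.85 g/cm³ = 5608 g·m⁻²

D(20) = 5.61e+03 g·m⁻²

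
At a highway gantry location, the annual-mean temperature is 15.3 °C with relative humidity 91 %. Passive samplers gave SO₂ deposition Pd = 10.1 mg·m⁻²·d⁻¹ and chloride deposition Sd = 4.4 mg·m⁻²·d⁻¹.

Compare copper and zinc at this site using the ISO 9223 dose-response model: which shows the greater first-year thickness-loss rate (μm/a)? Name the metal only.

copper: T>10 °C ⇒ hinge -0.080·(15.3−10) = -0.4240
  SO₂ term: 0.0053·10.1^0.26·exp(0.059·91-0.4240) = 1.358
  Cl⁻ term: 0.01025·4.4^0.27·exp(0.036·91+0.049·15.3) = 0.8566
  sum: 1.358 + 0.8566 → r_corr = 2.215 μm/a
zinc: temperature factor f = -0.071·(5.3) = -0.3763
  Pd branch = 0.0129·Pd^0.44·e^(0.046·RH+f) = 1.611 μm/a
  Cl⁻ term: 0.0175·4.4^0.57·exp(0.008·91+0.085·15.3) = 0.3096
  sum: 1.611 + 0.3096 → r_corr = 1.92 μm/a
Ordering by μm/a: copper (2.21) > zinc (1.92)

copper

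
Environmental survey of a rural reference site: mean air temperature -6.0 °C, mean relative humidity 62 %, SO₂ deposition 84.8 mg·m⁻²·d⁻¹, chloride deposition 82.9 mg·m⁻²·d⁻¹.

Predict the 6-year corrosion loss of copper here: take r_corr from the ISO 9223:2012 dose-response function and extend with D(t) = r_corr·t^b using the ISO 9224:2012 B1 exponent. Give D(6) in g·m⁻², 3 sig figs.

D(6) = 9.52 g·m⁻²

copper: f(T) = +0.126·(T−10) [T≤10 °C] = -2.0160
  SO₂ term: 0.0053·84.8^0.26·exp(0.059·62-2.0160) = 0.08685
  Cl⁻ term: 0.01025·82.9^0.27·exp(0.036·62+0.049·-6.0) = 0.2346
  sum: 0.08685 + 0.2346 → r_corr = 0.3215 μm/a
ISO 9224: D(t) = r_corr · t^b with b = 0.667 (copper, B1)
  D(6) = 0.3215 × 6^0.667 = 0.3215 × 3.304 = 1.062 μm
  Mass loss = 1.062 μm × 8.96 g/cm³ = 9.517 g·m⁻²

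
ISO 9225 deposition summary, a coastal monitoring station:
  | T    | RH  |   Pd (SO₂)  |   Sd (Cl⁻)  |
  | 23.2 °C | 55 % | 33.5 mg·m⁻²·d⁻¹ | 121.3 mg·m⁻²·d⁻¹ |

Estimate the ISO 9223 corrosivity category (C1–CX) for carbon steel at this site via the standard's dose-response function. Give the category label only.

carbon steel: f(T) = -0.054·(T−10) [T>10 °C] = -0.7128
  sulphur-dioxide contribution → 16.19 μm/a
  chloride contribution → 31.04 μm/a
  ⇒ r_corr(carbon steel) = 47.22 μm/a
47.2 μm/a falls in (25, 50] for carbon steel → category C3

C3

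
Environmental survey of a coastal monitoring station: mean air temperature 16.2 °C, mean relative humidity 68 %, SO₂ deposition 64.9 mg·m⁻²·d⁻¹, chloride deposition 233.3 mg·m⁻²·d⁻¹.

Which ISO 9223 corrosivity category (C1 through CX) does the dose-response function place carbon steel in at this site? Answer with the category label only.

C5

carbon steel: temperature factor f = -0.054·(6.2) = -0.3348
  sulphur-dioxide contribution → 43.21 μm/a
  chloride contribution → 54.04 μm/a
  ⇒ r_corr(carbon steel) = 97.25 μm/a
Category bounds: 80…200 μm/a bracket r_corr ⇒ C5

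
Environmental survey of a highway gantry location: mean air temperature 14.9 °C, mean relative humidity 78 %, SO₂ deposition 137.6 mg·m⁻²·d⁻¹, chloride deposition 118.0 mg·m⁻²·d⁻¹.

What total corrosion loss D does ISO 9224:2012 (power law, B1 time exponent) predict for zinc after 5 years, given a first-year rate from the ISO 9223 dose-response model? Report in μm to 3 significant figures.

zinc: temperature factor f = -0.071·(4.9) = -0.3479
  sulphur-dioxide contribution → 2.876 μm/a
  chloride contribution → 1.758 μm/a
  ⇒ r_corr(zinc) = 4.634 μm/a
Long-term exponent b (ISO 9224 Table 2, B1) = 0.813
  D(5) = 4.634 × 5^0.813 = 4.634 × 3.701 = 17.15 μm

D(5) = 17.1 μm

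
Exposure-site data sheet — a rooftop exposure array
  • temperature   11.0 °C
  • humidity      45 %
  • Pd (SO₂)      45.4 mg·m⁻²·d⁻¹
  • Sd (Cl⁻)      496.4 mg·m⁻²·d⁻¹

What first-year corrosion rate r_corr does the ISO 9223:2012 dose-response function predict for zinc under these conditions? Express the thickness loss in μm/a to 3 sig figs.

r_corr = 2.71 μm/a

zinc: T>10 °C ⇒ hinge -0.071·(11.0−10) = -0.0710
  Pd branch = 0.0129·Pd^0.44·e^(0.046·RH+f) = 0.5103 μm/a
  Sd branch = 0.0175·Sd^0.57·e^(0.008·RH+0.085·T) = 2.198 μm/a
  r_corr = 0.5103 + 2.198 = 2.709 μm/a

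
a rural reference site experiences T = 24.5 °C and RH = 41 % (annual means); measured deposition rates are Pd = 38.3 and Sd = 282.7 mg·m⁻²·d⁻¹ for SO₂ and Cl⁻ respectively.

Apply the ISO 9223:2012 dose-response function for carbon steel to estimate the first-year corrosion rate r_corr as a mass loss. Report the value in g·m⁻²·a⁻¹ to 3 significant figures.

r_corr = 369 g·m⁻²·a⁻¹

carbon steel: temperature factor f = -0.054·(14.5) = -0.7830
  SO₂ term: 1.77·38.3^0.52·exp(0.02·41-0.7830) = 12.23
  Sd branch = 0.102·Sd^0.62·e^(0.033·RH+0.04·T) = 34.8 μm/a
  sum: 12.23 + 34.8 → r_corr = 47.03 μm/a
Convert to mass loss: 47.03 μm/a × 7.85 g/cm³ = 369.2 g·m⁻²·a⁻¹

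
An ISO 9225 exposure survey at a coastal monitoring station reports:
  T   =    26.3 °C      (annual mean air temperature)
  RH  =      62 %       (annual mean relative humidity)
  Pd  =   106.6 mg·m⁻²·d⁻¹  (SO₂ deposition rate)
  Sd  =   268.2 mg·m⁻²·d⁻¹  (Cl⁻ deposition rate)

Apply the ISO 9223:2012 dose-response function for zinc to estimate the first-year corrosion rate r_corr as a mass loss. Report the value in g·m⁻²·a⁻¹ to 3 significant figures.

zinc: T>10 °C ⇒ hinge -0.071·(26.3−10) = -1.1573
  sulphur-dioxide contribution → 0.548 μm/a
  chloride contribution → 6.509 μm/a
  total first-year rate 7.057 μm/a
Convert to mass loss: 7.057 μm/a × 7.14 g/cm³ = 50.39 g·m⁻²·a⁻¹

r_corr = 50.4 g·m⁻²·a⁻¹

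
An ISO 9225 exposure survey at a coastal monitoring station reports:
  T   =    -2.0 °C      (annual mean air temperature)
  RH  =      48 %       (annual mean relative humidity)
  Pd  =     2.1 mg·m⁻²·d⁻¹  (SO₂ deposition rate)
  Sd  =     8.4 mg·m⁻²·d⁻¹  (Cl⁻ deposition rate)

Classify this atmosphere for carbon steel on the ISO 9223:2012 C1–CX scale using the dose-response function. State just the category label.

carbon steel: f(T) = +0.150·(T−10) [T≤10 °C] = -1.8000
  sulphur-dioxide contribution → 1.124 μm/a
  chloride contribution → 1.717 μm/a
  ⇒ r_corr(carbon steel) = 2.841 μm/a
Category bounds: 1.3…25 μm/a bracket r_corr ⇒ C2

C2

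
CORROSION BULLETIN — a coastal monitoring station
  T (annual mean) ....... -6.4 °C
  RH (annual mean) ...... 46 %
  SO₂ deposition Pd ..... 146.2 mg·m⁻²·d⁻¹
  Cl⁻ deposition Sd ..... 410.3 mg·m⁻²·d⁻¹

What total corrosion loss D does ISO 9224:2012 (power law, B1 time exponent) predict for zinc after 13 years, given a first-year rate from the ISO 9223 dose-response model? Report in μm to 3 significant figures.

zinc: f(T) = +0.038·(T−10) [T≤10 °C] = -0.6232
  sulphur-dioxide contribution → 0.5146 μm/a
  chloride contribution → 0.453 μm/a
  ⇒ r_corr(zinc) = 0.9676 μm/a
ISO 9224: D(t) = r_corr · t^b with b = 0.813 (zinc, B1)
  D(13) = 0.9676 × 13^0.813 = 0.9676 × 8.047 = 7.786 μm

D(13) = 7.79 μm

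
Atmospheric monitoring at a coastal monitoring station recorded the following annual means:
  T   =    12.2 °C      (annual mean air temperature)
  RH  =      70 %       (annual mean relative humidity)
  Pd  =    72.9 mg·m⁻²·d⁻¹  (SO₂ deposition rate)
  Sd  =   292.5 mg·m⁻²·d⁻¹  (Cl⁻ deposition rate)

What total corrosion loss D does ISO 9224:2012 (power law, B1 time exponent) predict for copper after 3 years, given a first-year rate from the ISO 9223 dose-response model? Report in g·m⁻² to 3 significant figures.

D(3) = 35.7 g·m⁻²

copper: temperature factor f = -0.080·(2.2) = -0.1760
  SO₂ term: 0.0053·72.9^0.26·exp(0.059·70-0.1760) = 0.8429
  Cl⁻ term: 0.01025·292.5^0.27·exp(0.036·70+0.049·12.2) = 1.073
  sum: 0.8429 + 1.073 → r_corr = 1.916 μm/a
Long-term exponent b (ISO 9224 Table 2, B1) = 0.667
  D(3) = 1.916 × 3^0.667 = 1.916 × 2.081 = 3.987 μm
  Mass loss = 3.987 μm × 8.96 g/cm³ = 35.72 g·m⁻²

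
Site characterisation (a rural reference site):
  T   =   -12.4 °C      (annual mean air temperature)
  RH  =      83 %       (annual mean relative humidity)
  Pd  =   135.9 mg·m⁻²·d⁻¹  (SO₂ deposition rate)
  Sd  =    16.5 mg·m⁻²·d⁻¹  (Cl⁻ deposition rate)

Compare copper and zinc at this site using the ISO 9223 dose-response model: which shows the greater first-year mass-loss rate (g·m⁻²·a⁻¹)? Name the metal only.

copper: temperature factor f = +0.126·(-22.4) = -2.8224
  SO₂ term: 0.0053·135.9^0.26·exp(0.059·83-2.8224) = 0.1513
  Sd branch = 0.01025·Sd^0.27·e^(0.036·RH+0.049·T) = 0.2362 μm/a
  sum: 0.1513 + 0.2362 → r_corr = 0.3875 μm/a
  mass loss = 0.3875 μm/a × 8.96 g/cm³ = 3.472 g·m⁻²·a⁻¹
zinc: T≤10 °C ⇒ hinge +0.038·(-12.4−10) = -0.8512
  SO₂ term: 0.0129·135.9^0.44·exp(0.046·83-0.8512) = 2.176
  Cl⁻ term: 0.0175·16.5^0.57·exp(0.008·83+0.085·-12.4) = 0.05856
  r_corr = 2.176 + 0.05856 = 2.235 μm/a
  mass loss = 2.235 μm/a × 7.14 g/cm³ = 15.96 g·m⁻²·a⁻¹
Ordering by g·m⁻²·a⁻¹: zinc (16) > copper (3.47)

zinc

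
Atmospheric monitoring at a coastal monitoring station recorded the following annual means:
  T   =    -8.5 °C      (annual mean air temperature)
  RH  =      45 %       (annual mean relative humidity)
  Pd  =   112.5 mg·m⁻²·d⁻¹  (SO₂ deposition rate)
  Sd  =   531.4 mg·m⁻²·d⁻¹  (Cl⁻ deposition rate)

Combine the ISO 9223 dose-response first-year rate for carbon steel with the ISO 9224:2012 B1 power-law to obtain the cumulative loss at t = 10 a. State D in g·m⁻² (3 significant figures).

D(10) = 493 g·m⁻²

carbon steel: T≤10 °C ⇒ hinge +0.150·(-8.5−10) = -2.7750
  sulphur-dioxide contribution → 3.164 μm/a
  chloride contribution → 15.69 μm/a
  ⇒ r_corr(carbon steel) = 18.85 μm/a
Power-law: D(10) = r_corr · 10^0.523
  D(10) = 18.85 × 10^0.523 = 18.85 × 3.334 = 62.87 μm
  Mass loss = 62.87 μm × 7.85 g/cm³ = 493.5 g·m⁻²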